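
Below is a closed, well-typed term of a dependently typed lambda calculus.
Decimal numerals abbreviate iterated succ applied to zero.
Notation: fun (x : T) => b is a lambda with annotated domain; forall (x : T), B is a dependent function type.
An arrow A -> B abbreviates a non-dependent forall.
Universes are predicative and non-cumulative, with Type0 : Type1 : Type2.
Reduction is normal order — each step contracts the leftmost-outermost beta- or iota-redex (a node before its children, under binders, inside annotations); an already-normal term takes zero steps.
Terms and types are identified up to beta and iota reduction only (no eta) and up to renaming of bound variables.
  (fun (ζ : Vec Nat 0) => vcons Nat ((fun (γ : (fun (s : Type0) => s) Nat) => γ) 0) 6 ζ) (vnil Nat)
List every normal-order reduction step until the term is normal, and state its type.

normal-order reduction sequence:
  (fun (ζ : Vec Nat 0) => vcons Nat ((fun (γ : (fun (s : Type0) => s) Nat) => γ) 0) 6 ζ) (vnil Nat)
  ~> vcons Nat ((fun (ζ : (fun (γ : Type0) => γ) Nat) => ζ) 0) 6 (vnil Nat)
  ~> vcons Nat 0 6 (vnil Nat)
inferred type:
  Vec Nat 1


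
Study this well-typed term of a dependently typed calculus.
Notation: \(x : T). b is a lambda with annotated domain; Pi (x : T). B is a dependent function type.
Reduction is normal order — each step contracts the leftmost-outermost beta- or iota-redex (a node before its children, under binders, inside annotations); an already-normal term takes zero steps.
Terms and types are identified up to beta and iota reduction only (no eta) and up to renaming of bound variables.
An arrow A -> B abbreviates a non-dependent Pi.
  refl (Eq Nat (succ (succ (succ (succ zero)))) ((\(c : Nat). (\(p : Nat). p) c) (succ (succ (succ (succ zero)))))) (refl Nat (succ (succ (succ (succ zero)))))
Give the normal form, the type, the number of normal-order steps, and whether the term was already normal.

resulting normal form:
  refl (Eq Nat (succ (succ (succ (succ zero)))) (succ (succ (succ (succ zero))))) (refl Nat (succ (succ (succ (succ zero)))))
the term's type:
  Eq (Eq Nat (succ (succ (succ (succ zero)))) (succ (succ (succ (succ zero))))) (refl Nat (succ (succ (succ (succ zero))))) (refl Nat (succ (succ (succ (succ zero)))))
steps to reach normal form (normal order): 2
already normal: no
first redex: a beta-redex


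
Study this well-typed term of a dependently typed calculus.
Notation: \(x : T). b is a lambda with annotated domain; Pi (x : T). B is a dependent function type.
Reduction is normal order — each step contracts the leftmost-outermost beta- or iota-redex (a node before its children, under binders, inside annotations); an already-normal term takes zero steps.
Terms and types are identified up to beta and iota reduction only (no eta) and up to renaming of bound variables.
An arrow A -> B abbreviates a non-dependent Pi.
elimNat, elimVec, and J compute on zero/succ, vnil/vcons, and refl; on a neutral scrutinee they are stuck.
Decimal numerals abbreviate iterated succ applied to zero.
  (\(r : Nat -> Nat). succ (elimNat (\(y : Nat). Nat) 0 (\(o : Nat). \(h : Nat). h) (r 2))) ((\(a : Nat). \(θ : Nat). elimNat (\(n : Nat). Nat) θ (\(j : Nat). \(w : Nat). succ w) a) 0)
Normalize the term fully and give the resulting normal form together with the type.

resulting normal form:
  1
type:
  Nat
observation: the term reaches its normal form after 11 normal-order steps.


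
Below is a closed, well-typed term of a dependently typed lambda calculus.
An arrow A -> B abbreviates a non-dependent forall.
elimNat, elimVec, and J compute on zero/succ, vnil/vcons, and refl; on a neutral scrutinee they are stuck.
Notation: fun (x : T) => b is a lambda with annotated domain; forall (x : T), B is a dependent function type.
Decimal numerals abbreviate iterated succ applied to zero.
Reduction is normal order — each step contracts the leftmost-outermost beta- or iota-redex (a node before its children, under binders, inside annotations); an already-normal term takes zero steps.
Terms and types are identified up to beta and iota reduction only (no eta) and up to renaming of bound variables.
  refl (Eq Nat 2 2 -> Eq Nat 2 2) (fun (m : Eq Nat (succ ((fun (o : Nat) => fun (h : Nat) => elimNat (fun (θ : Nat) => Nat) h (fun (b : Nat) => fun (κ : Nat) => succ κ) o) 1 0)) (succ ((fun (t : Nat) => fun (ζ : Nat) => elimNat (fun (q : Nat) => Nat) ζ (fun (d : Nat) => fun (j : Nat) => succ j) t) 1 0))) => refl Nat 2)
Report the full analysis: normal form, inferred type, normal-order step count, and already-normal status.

reduced normal form:
  refl (Eq Nat 2 2 -> Eq Nat 2 2) (fun (m : Eq Nat 2 2) => refl Nat 2)
the term's type:
  Eq (Eq Nat 2 2 -> Eq Nat 2 2) (fun (m : Eq Nat 2 2) => refl Nat 2) (fun (o : Eq Nat 2 2) => refl Nat 2)
steps to reach normal form (normal order): 12
already normal: no
first redex: a beta-redex


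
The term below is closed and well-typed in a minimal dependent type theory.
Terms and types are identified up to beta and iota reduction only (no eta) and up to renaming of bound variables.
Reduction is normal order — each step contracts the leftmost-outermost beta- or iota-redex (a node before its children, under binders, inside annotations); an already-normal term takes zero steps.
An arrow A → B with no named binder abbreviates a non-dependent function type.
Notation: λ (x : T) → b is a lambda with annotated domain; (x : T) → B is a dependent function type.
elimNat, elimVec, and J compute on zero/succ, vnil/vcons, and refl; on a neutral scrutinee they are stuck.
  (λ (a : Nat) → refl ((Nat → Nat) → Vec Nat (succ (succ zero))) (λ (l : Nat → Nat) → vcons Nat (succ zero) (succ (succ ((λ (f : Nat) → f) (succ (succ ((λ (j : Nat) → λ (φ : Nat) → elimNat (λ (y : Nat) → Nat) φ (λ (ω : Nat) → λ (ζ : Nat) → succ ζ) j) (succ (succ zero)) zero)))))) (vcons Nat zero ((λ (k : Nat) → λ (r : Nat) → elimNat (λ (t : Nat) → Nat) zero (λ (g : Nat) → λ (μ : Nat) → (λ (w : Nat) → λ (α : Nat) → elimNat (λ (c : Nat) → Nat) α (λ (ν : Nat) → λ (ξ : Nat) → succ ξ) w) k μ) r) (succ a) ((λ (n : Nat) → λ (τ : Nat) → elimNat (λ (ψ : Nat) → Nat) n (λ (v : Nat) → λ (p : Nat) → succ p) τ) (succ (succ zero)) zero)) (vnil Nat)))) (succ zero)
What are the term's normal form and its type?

reduced normal form:
  refl ((Nat → Nat) → Vec Nat (succ (succ zero))) (λ (a : Nat → Nat) → vcons Nat (succ zero) (succ (succ (succ (succ (succ (succ zero)))))) (vcons Nat zero (succ (succ (succ (succ zero)))) (vnil Nat)))
type:
  Eq ((Nat → Nat) → Vec Nat (succ (succ zero))) (λ (a : Nat → Nat) → vcons Nat (succ zero) (succ (succ (succ (succ (succ (succ zero)))))) (vcons Nat zero (succ (succ (succ (succ zero)))) (vnil Nat))) (λ (l : Nat → Nat) → vcons Nat (succ zero) (succ (succ (succ (succ (succ (succ zero)))))) (vcons Nat zero (succ (succ (succ (succ zero)))) (vnil Nat)))
observation: the leftmost-outermost redex is a beta-redex, and normalization takes 32 steps.


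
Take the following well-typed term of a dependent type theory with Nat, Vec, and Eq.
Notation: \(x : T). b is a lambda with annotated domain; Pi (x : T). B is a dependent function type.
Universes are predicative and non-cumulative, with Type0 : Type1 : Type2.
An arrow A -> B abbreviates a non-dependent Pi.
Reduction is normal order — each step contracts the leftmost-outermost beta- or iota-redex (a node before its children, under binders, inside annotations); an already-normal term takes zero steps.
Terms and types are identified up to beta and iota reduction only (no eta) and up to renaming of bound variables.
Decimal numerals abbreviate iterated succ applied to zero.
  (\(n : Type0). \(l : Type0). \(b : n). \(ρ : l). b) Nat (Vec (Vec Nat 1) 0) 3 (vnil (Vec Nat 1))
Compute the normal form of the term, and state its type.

resulting normal form:
  3
the term's type:
  Nat
observation: 4 normal-order steps normalize the term, beginning with a beta-redex.


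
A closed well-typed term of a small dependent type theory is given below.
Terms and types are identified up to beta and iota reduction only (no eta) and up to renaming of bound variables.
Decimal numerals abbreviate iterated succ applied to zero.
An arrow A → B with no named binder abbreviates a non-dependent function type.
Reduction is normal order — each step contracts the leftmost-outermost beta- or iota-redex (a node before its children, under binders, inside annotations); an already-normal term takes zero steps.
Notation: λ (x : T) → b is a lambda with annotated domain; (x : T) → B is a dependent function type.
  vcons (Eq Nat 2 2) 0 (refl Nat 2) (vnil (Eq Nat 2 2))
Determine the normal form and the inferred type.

resulting normal form:
  vcons (Eq Nat 2 2) 0 (refl Nat 2) (vnil (Eq Nat 2 2))
the term's type:
  Vec (Eq Nat 2 2) 1
observation: the term is already in normal form.


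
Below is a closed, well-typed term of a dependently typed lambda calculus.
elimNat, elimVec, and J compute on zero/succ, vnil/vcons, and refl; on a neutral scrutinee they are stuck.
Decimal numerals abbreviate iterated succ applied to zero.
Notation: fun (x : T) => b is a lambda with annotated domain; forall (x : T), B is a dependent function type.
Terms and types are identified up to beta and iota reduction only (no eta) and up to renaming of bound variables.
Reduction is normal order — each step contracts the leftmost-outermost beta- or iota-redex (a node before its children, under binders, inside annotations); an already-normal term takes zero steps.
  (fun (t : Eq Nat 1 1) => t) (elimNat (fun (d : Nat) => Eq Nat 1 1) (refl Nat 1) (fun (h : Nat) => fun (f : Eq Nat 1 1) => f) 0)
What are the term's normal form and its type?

normal form:
  refl Nat 1
type:
  Eq Nat 1 1
observation: 2 normal-order steps separate the term from its normal form.


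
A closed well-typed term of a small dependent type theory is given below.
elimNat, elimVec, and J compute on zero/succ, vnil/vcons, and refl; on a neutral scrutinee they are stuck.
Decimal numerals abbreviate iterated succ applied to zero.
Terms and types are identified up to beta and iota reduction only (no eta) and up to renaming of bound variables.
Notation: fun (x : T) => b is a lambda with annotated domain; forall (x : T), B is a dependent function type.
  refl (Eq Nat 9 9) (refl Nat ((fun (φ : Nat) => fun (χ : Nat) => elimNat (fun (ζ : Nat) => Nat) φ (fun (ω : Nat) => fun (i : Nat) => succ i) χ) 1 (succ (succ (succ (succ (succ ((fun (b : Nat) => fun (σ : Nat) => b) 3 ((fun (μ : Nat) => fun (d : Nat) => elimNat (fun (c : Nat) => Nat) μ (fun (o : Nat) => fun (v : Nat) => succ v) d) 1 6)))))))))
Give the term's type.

type:
  Eq (Eq Nat 9 9) (refl Nat 9) (refl Nat 9)


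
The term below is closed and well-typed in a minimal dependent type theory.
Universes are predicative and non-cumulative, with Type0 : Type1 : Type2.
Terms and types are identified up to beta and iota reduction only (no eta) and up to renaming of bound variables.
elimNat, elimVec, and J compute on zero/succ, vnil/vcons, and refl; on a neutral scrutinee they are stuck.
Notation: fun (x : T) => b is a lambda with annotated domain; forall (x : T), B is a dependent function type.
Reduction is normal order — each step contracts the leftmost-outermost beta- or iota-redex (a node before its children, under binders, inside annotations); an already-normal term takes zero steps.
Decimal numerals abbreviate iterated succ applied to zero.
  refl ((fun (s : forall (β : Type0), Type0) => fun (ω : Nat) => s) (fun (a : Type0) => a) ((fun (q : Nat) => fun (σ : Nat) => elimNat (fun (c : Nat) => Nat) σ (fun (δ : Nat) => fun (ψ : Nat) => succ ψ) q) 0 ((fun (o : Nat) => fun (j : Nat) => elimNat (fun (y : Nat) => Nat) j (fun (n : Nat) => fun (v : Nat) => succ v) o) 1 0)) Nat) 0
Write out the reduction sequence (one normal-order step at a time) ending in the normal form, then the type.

normal-order reduction sequence:
  refl ((fun (s : forall (β : Type0), Type0) => fun (ω : Nat) => s) (fun (a : Type0) => a) ((fun (q : Nat) => fun (σ : Nat) => elimNat (fun (c : Nat) => Nat) σ (fun (δ : Nat) => fun (ψ : Nat) => succ ψ) q) 0 ((fun (o : Nat) => fun (j : Nat) => elimNat (fun (y : Nat) => Nat) j (fun (n : Nat) => fun (v : Nat) => succ v) o) 1 0)) Nat) 0
  ~> refl ((fun (s : Nat) => fun (β : Type0) => β) ((fun (ω : Nat) => fun (a : Nat) => elimNat (fun (q : Nat) => Nat) a (fun (σ : Nat) => fun (c : Nat) => succ c) ω) 0 ((fun (δ : Nat) => fun (ψ : Nat) => elimNat (fun (o : Nat) => Nat) ψ (fun (j : Nat) => fun (y : Nat) => succ y) δ) 1 0)) Nat) 0
  ~> refl ((fun (s : Type0) => s) Nat) 0
  ~> refl Nat 0
type:
  Eq Nat 0 0


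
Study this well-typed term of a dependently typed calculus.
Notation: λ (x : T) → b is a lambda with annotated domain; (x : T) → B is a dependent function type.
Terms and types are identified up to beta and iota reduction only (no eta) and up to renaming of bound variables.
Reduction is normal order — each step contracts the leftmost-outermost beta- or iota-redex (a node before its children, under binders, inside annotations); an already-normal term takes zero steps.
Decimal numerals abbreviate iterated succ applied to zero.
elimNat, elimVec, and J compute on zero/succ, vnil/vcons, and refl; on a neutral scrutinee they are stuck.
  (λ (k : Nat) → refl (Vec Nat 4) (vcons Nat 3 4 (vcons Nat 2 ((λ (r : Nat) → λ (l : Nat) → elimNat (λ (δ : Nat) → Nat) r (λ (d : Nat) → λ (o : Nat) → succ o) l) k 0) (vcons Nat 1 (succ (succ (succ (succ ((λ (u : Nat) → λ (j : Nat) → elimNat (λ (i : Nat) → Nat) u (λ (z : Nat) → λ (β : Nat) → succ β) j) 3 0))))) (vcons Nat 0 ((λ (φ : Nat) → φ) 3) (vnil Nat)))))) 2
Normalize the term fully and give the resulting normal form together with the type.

normal form:
  refl (Vec Nat 4) (vcons Nat 3 4 (vcons Nat 2 2 (vcons Nat 1 7 (vcons Nat 0 3 (vnil Nat)))))
type:
  Eq (Vec Nat 4) (vcons Nat 3 4 (vcons Nat 2 2 (vcons Nat 1 7 (vcons Nat 0 3 (vnil Nat))))) (vcons Nat 3 4 (vcons Nat 2 2 (vcons Nat 1 7 (vcons Nat 0 3 (vnil Nat)))))
observation: 8 normal-order steps separate the term from its normal form.


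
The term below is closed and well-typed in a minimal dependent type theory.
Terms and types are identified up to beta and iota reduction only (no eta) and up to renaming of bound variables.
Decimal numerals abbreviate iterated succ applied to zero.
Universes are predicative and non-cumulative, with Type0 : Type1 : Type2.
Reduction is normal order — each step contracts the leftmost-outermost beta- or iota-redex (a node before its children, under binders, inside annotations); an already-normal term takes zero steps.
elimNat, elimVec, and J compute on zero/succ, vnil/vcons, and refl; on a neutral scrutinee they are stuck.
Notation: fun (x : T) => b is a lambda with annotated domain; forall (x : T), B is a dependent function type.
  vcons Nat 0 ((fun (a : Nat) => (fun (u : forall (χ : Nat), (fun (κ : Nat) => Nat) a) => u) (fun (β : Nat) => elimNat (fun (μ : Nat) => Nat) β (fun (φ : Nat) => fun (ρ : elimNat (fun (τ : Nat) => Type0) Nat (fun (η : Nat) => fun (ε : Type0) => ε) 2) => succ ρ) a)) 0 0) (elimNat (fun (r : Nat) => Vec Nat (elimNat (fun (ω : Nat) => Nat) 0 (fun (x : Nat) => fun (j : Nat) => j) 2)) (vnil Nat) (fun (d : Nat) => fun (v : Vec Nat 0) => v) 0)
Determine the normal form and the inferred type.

resulting normal form:
  vcons Nat 0 0 (vnil Nat)
type:
  Vec Nat 1


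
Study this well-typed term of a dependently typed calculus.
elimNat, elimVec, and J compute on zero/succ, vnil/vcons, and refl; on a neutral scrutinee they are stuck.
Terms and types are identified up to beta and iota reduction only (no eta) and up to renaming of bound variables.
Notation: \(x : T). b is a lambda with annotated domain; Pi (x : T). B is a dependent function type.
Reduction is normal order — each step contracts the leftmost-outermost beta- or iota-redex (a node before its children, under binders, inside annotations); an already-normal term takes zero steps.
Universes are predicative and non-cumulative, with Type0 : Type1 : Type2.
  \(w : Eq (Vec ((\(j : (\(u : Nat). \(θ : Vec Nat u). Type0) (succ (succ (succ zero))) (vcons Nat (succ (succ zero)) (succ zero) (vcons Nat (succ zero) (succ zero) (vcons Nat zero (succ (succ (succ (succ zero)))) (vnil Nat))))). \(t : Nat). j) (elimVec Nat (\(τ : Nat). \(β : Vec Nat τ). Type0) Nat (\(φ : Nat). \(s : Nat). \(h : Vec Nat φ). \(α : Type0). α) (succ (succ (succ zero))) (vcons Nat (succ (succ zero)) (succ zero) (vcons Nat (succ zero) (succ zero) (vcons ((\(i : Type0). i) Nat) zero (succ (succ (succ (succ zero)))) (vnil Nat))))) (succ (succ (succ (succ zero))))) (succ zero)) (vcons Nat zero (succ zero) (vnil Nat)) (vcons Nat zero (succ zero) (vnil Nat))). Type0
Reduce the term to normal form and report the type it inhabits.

reduced normal form:
  \(w : Eq (Vec Nat (succ zero)) (vcons Nat zero (succ zero) (vnil Nat)) (vcons Nat zero (succ zero) (vnil Nat))). Type0
the term's type:
  Pi (w : Eq (Vec Nat (succ zero)) (vcons Nat zero (succ zero) (vnil Nat)) (vcons Nat zero (succ zero) (vnil Nat))). Type1
observation: normalization takes exactly 18 steps under the normal-order strategy.


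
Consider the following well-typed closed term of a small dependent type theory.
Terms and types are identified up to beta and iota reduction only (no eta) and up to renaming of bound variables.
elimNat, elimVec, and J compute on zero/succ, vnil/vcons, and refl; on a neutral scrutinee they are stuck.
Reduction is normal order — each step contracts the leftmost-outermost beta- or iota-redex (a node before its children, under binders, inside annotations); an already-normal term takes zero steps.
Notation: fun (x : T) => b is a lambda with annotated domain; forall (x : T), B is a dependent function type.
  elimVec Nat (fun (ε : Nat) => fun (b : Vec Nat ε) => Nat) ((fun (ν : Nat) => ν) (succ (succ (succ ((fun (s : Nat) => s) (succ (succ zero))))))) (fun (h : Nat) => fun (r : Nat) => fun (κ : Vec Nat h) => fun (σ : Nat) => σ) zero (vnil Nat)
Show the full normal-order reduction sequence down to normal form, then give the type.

reduction (normal order):
  elimVec Nat (fun (ε : Nat) => fun (b : Vec Nat ε) => Nat) ((fun (ν : Nat) => ν) (succ (succ (succ ((fun (s : Nat) => s) (succ (succ zero))))))) (fun (h : Nat) => fun (r : Nat) => fun (κ : Vec Nat h) => fun (σ : Nat) => σ) zero (vnil Nat)
  ~> (fun (ε : Nat) => ε) (succ (succ (succ ((fun (b : Nat) => b) (succ (succ zero))))))
  ~> succ (succ (succ ((fun (ε : Nat) => ε) (succ (succ zero)))))
  ~> succ (succ (succ (succ (succ zero))))
the term's type:
  Nat


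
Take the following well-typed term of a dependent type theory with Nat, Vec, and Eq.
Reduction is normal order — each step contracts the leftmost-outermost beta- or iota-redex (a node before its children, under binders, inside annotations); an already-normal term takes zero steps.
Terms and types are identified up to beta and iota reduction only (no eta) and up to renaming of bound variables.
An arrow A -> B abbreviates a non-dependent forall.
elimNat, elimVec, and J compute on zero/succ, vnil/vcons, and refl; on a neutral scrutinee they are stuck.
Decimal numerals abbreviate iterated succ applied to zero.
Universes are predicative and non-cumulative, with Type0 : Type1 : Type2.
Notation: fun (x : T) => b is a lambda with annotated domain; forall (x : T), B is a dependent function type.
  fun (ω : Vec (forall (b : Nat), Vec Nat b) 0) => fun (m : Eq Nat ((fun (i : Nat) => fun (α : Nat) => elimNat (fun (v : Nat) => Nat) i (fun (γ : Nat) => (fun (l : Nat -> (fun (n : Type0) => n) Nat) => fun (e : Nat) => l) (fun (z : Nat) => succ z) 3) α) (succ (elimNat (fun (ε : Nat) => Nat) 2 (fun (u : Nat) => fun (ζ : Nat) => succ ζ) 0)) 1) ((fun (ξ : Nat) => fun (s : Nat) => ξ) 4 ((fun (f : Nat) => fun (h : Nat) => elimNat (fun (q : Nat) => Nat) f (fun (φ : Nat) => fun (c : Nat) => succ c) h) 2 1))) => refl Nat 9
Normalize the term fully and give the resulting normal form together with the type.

reduced normal form:
  fun (ω : Vec (forall (b : Nat), Vec Nat b) 0) => fun (m : Eq Nat 4 4) => refl Nat 9
inferred type:
  Vec (forall (ω : Nat), Vec Nat ω) 0 -> Eq Nat 4 4 -> Eq Nat 9 9


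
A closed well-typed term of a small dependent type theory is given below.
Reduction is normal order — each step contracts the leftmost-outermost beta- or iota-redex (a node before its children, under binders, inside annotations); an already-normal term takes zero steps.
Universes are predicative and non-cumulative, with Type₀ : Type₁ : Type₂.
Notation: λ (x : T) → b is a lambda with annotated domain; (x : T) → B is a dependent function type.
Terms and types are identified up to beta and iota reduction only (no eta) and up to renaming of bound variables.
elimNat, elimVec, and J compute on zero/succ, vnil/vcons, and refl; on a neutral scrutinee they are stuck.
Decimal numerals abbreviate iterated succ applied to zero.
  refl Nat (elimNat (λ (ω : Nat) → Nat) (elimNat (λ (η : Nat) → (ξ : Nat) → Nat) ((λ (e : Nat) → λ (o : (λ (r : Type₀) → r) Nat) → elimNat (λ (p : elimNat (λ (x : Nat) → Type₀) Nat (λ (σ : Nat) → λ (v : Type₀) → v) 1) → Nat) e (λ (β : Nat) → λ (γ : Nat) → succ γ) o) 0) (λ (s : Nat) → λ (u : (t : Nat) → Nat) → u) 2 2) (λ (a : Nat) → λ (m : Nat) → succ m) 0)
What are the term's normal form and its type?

normal form:
  refl Nat 2
the term's type:
  Eq Nat 2 2
observation: normalization takes exactly 17 steps under the normal-order strategy.


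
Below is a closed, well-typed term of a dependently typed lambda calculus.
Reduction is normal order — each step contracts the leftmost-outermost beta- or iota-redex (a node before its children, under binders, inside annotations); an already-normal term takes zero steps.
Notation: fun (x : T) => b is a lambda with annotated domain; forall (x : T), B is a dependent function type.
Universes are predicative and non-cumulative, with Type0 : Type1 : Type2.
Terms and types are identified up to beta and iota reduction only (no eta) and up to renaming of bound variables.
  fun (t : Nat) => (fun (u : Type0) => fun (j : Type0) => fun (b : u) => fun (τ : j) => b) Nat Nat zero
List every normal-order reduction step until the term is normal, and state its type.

reduction (normal order):
  fun (t : Nat) => (fun (u : Type0) => fun (j : Type0) => fun (b : u) => fun (τ : j) => b) Nat Nat zero
  ~> fun (t : Nat) => (fun (u : Type0) => fun (j : Nat) => fun (b : u) => j) Nat zero
  ~> fun (t : Nat) => (fun (u : Nat) => fun (j : Nat) => u) zero
  ~> fun (t : Nat) => fun (u : Nat) => zero
type:
  forall (t : Nat), forall (u : Nat), Nat


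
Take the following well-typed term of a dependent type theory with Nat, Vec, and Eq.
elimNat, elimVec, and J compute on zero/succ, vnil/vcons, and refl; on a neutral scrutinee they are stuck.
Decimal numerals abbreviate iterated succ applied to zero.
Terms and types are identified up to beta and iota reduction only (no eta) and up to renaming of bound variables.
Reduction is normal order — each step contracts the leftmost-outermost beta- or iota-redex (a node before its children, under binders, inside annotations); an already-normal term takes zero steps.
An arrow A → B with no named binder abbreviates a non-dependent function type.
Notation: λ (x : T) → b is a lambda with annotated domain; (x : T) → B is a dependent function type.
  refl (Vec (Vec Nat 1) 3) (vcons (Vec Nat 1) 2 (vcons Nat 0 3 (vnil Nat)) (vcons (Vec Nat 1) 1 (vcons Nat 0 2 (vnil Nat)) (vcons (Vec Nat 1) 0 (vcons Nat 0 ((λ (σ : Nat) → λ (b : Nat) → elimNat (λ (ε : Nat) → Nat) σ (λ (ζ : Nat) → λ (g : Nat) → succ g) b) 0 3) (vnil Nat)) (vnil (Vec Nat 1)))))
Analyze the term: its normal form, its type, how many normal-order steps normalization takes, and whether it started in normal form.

reduced normal form:
  refl (Vec (Vec Nat 1) 3) (vcons (Vec Nat 1) 2 (vcons Nat 0 3 (vnil Nat)) (vcons (Vec Nat 1) 1 (vcons Nat 0 2 (vnil Nat)) (vcons (Vec Nat 1) 0 (vcons Nat 0 3 (vnil Nat)) (vnil (Vec Nat 1)))))
type:
  Eq (Vec (Vec Nat 1) 3) (vcons (Vec Nat 1) 2 (vcons Nat 0 3 (vnil Nat)) (vcons (Vec Nat 1) 1 (vcons Nat 0 2 (vnil Nat)) (vcons (Vec Nat 1) 0 (vcons Nat 0 3 (vnil Nat)) (vnil (Vec Nat 1))))) (vcons (Vec Nat 1) 2 (vcons Nat 0 3 (vnil Nat)) (vcons (Vec Nat 1) 1 (vcons Nat 0 2 (vnil Nat)) (vcons (Vec Nat 1) 0 (vcons Nat 0 3 (vnil Nat)) (vnil (Vec Nat 1)))))
reduction steps (normal order): 12
term was already normal: no
first contracted redex: a beta-redex


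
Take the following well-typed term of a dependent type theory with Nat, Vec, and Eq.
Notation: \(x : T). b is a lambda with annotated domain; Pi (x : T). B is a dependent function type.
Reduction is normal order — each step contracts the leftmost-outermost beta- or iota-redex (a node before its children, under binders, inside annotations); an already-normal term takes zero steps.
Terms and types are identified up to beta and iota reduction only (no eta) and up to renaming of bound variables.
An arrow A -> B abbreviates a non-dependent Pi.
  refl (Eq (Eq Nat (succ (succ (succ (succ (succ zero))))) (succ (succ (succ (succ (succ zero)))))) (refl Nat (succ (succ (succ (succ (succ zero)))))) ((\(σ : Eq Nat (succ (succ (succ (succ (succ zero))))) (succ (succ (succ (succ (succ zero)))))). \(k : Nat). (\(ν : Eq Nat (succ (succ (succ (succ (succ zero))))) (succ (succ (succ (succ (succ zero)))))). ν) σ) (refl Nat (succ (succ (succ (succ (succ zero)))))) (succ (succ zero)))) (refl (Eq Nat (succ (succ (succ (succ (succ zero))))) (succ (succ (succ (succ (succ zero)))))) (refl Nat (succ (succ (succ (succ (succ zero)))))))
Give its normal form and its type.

resulting normal form:
  refl (Eq (Eq Nat (succ (succ (succ (succ (succ zero))))) (succ (succ (succ (succ (succ zero)))))) (refl Nat (succ (succ (succ (succ (succ zero)))))) (refl Nat (succ (succ (succ (succ (succ zero))))))) (refl (Eq Nat (succ (succ (succ (succ (succ zero))))) (succ (succ (succ (succ (succ zero)))))) (refl Nat (succ (succ (succ (succ (succ zero)))))))
the term's type:
  Eq (Eq (Eq Nat (succ (succ (succ (succ (succ zero))))) (succ (succ (succ (succ (succ zero)))))) (refl Nat (succ (succ (succ (succ (succ zero)))))) (refl Nat (succ (succ (succ (succ (succ zero))))))) (refl (Eq Nat (succ (succ (succ (succ (succ zero))))) (succ (succ (succ (succ (succ zero)))))) (refl Nat (succ (succ (succ (succ (succ zero))))))) (refl (Eq Nat (succ (succ (succ (succ (succ zero))))) (succ (succ (succ (succ (succ zero)))))) (refl Nat (succ (succ (succ (succ (succ zero)))))))
observation: the term reaches its normal form after 3 normal-order steps.


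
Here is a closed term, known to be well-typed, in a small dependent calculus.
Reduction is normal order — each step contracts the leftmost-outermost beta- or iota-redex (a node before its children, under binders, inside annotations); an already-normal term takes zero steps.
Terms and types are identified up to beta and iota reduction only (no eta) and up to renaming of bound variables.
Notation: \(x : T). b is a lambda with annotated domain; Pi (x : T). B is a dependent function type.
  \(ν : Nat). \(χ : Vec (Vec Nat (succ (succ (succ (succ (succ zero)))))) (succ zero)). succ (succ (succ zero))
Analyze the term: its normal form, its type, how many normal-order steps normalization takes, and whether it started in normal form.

reduced normal form:
  \(ν : Nat). \(χ : Vec (Vec Nat (succ (succ (succ (succ (succ zero)))))) (succ zero)). succ (succ (succ zero))
the term's type:
  Pi (ν : Nat). Pi (χ : Vec (Vec Nat (succ (succ (succ (succ (succ zero)))))) (succ zero)). Nat
reduction steps (normal order): 0
term was already normal: yes


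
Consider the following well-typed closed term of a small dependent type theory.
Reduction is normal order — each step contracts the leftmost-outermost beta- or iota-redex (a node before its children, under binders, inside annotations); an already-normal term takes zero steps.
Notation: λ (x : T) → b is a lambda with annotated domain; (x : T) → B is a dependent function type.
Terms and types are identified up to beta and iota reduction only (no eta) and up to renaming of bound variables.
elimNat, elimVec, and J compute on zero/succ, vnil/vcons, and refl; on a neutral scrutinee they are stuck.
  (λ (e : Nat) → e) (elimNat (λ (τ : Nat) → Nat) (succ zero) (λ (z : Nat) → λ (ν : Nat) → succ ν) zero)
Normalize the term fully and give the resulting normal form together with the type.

resulting normal form:
  succ zero
type:
  Nat
observation: 2 normal-order steps separate the term from its normal form.


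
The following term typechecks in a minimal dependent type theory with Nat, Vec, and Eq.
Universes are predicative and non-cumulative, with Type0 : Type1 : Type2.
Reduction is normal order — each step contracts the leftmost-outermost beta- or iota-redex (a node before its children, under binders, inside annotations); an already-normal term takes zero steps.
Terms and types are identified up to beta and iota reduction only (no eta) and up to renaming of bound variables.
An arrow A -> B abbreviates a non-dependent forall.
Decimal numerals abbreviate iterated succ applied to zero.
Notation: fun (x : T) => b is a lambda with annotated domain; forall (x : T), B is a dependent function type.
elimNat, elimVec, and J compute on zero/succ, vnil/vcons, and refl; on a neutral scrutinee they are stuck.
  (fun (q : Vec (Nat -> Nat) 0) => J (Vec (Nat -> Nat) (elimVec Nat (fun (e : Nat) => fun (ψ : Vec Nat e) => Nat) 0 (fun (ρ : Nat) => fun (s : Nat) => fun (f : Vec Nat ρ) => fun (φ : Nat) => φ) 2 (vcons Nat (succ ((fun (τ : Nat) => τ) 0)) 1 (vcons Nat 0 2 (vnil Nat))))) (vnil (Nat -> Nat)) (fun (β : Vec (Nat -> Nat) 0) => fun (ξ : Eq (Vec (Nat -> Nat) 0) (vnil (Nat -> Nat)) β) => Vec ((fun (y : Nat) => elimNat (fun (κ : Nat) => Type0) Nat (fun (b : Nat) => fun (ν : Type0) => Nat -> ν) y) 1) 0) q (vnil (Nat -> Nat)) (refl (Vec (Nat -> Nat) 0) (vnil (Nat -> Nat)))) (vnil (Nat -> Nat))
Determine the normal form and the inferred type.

reduced normal form:
  vnil (Nat -> Nat)
the term's type:
  Vec (Nat -> Nat) 0


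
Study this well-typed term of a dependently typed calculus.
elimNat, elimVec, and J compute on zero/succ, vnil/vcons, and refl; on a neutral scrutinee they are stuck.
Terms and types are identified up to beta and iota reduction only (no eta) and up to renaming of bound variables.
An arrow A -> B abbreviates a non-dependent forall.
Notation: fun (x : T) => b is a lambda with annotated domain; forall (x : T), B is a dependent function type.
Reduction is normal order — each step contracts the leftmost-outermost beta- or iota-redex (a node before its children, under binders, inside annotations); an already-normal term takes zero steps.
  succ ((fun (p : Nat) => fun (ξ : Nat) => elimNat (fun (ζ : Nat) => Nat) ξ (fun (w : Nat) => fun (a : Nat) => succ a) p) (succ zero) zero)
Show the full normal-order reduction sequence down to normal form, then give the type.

reduction (normal order):
  succ ((fun (p : Nat) => fun (ξ : Nat) => elimNat (fun (ζ : Nat) => Nat) ξ (fun (w : Nat) => fun (a : Nat) => succ a) p) (succ zero) zero)
  ~> succ ((fun (p : Nat) => elimNat (fun (ξ : Nat) => Nat) p (fun (ζ : Nat) => fun (w : Nat) => succ w) (succ zero)) zero)
  ~> succ (elimNat (fun (p : Nat) => Nat) zero (fun (ξ : Nat) => fun (ζ : Nat) => succ ζ) (succ zero))
  ~> succ ((fun (p : Nat) => fun (ξ : Nat) => succ ξ) zero (elimNat (fun (ζ : Nat) => Nat) zero (fun (w : Nat) => fun (a : Nat) => succ a) zero))
  ~> succ ((fun (p : Nat) => succ p) (elimNat (fun (ξ : Nat) => Nat) zero (fun (ζ : Nat) => fun (w : Nat) => succ w) zero))
  ~> succ (succ (elimNat (fun (p : Nat) => Nat) zero (fun (ξ : Nat) => fun (ζ : Nat) => succ ζ) zero))
  ~> succ (succ zero)
type:
  Nat


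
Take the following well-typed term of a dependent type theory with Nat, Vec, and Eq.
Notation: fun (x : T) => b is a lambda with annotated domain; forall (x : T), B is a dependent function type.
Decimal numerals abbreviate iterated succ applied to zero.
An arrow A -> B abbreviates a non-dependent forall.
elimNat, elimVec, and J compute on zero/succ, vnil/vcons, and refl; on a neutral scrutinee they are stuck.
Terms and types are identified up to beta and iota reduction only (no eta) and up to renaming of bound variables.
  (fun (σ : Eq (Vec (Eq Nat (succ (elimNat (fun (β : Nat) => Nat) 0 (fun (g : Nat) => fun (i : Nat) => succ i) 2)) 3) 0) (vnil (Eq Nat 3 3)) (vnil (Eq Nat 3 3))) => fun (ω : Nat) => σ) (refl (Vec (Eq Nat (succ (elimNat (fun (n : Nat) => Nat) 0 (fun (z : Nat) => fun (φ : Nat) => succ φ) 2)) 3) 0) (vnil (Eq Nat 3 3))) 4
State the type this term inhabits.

type:
  Eq (Vec (Eq Nat 3 3) 0) (vnil (Eq Nat 3 3)) (vnil (Eq Nat 3 3))


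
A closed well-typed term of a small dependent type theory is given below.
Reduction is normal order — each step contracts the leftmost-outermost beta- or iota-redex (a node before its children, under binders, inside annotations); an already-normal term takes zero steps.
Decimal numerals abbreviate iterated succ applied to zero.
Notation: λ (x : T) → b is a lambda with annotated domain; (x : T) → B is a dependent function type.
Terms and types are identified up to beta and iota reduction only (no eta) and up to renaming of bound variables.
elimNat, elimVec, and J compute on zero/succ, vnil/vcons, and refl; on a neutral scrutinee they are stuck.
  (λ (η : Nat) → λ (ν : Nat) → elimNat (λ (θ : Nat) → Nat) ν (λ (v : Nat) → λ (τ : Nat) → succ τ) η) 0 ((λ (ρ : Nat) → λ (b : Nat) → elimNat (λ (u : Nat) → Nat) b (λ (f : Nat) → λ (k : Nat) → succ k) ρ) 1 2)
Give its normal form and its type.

reduced normal form:
  3
type:
  Nat
observation: the leftmost-outermost redex is a beta-redex, and normalization takes 9 steps.


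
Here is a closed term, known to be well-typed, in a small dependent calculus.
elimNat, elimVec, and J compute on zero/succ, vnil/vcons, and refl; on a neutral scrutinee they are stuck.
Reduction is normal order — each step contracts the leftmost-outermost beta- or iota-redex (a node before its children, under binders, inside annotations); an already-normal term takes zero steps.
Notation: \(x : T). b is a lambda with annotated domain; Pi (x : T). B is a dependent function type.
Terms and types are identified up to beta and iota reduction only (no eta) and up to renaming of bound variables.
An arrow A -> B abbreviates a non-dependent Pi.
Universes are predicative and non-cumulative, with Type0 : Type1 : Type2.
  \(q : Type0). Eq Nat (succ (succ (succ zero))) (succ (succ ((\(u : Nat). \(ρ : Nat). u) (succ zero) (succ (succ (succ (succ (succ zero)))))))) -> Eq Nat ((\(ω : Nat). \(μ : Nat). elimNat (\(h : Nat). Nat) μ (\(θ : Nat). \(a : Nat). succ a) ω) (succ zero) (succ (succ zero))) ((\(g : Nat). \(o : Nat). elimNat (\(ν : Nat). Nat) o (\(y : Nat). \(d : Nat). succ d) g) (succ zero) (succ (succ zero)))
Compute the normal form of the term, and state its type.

reduced normal form:
  \(q : Type0). Eq Nat (succ (succ (succ zero))) (succ (succ (succ zero))) -> Eq Nat (succ (succ (succ zero))) (succ (succ (succ zero)))
inferred type:
  Type0 -> Type0


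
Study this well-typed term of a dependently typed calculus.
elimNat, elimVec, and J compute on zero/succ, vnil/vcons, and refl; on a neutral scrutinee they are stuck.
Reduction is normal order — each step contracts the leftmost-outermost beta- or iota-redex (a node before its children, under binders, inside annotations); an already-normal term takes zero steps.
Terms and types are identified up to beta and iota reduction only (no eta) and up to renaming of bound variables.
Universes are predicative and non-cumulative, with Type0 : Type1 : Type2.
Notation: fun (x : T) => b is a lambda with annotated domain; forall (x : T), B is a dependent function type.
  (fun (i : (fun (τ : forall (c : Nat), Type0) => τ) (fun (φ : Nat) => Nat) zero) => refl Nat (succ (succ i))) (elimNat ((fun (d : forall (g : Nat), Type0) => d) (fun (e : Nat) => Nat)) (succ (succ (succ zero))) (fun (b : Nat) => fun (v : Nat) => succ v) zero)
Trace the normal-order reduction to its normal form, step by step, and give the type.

reduction (normal order):
  (fun (i : (fun (τ : forall (c : Nat), Type0) => τ) (fun (φ : Nat) => Nat) zero) => refl Nat (succ (succ i))) (elimNat ((fun (d : forall (g : Nat), Type0) => d) (fun (e : Nat) => Nat)) (succ (succ (succ zero))) (fun (b : Nat) => fun (v : Nat) => succ v) zero)
  ~> refl Nat (succ (succ (elimNat ((fun (i : forall (τ : Nat), Type0) => i) (fun (c : Nat) => Nat)) (succ (succ (succ zero))) (fun (φ : Nat) => fun (d : Nat) => succ d) zero)))
  ~> refl Nat (succ (succ (succ (succ (succ zero)))))
the term's type:
  Eq Nat (succ (succ (succ (succ (succ zero))))) (succ (succ (succ (succ (succ zero)))))


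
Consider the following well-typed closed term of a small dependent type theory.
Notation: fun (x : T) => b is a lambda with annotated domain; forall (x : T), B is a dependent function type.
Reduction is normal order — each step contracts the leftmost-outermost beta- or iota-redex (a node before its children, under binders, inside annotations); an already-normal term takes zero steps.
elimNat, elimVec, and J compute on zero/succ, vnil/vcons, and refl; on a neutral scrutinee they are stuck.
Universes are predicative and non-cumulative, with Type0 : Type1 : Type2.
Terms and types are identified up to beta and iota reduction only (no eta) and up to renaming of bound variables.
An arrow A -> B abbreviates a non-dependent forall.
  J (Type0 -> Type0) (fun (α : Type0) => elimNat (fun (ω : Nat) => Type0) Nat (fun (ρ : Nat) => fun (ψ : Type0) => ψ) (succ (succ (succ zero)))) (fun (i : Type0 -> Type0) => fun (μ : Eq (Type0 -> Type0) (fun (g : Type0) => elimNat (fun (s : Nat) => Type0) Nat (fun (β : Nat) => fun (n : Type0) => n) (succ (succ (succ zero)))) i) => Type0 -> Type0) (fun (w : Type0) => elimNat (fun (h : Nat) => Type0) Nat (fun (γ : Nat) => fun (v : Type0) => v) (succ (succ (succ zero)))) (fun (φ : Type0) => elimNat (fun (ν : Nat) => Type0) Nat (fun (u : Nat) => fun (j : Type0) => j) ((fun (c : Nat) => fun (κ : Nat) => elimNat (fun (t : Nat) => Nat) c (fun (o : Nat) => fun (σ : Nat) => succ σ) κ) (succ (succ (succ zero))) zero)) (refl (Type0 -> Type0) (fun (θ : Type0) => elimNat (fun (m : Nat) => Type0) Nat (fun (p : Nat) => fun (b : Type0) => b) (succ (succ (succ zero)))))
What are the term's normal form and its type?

resulting normal form:
  fun (α : Type0) => Nat
type:
  Type0 -> Type0
observation: normalization takes exactly 11 steps under the normal-order strategy.


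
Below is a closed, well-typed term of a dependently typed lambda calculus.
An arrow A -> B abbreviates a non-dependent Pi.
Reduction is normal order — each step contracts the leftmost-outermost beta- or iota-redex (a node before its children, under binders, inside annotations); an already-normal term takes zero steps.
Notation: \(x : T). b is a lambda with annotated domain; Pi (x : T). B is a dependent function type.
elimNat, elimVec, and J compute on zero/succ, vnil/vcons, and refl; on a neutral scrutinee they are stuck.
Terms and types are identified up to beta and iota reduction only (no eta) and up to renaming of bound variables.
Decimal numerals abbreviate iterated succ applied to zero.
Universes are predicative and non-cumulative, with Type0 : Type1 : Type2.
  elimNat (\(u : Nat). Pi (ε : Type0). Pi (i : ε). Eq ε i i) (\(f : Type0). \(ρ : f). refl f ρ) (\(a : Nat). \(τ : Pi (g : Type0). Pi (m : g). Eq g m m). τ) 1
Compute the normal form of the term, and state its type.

normal form:
  \(u : Type0). \(ε : u). refl u ε
type:
  Pi (u : Type0). Pi (ε : u). Eq u ε ε
observation: the term reaches its normal form after 4 normal-order steps.


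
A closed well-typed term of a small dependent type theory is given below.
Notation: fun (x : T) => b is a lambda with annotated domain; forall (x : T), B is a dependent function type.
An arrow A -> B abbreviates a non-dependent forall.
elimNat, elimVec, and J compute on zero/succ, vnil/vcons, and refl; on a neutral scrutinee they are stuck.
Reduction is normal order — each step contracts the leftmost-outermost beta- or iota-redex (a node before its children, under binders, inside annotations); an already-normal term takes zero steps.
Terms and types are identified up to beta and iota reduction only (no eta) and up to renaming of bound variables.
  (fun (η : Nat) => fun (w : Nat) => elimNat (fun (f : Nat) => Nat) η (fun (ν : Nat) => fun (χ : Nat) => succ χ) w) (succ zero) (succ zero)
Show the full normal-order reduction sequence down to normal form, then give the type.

reduction (normal order):
  (fun (η : Nat) => fun (w : Nat) => elimNat (fun (f : Nat) => Nat) η (fun (ν : Nat) => fun (χ : Nat) => succ χ) w) (succ zero) (succ zero)
  ~> (fun (η : Nat) => elimNat (fun (w : Nat) => Nat) (succ zero) (fun (f : Nat) => fun (ν : Nat) => succ ν) η) (succ zero)
  ~> elimNat (fun (η : Nat) => Nat) (succ zero) (fun (w : Nat) => fun (f : Nat) => succ f) (succ zero)
  ~> (fun (η : Nat) => fun (w : Nat) => succ w) zero (elimNat (fun (f : Nat) => Nat) (succ zero) (fun (ν : Nat) => fun (χ : Nat) => succ χ) zero)
  ~> (fun (η : Nat) => succ η) (elimNat (fun (w : Nat) => Nat) (succ zero) (fun (f : Nat) => fun (ν : Nat) => succ ν) zero)
  ~> succ (elimNat (fun (η : Nat) => Nat) (succ zero) (fun (w : Nat) => fun (f : Nat) => succ f) zero)
  ~> succ (succ zero)
inferred type:
  Nat
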